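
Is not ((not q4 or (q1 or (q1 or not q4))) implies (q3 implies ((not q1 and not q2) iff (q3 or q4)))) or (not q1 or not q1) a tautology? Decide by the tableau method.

Assume the negation and expand:
Initial set: {F (not ((not q4 or (q1 or (q1 or not q4))) implies (q3 implies ((not q1 and not q2) iff (q3 or q4)))) or (not q1 or not q1))}.
F (not ((not q4 or (q1 or (q1 or not q4))) implies (q3 implies ((not q1 and not q2) iff (q3 or q4)))) or (not q1 or not q1)): α-rule — add F not ((not q4 or (q1 or (q1 or not q4))) implies (q3 implies ((not q1 and not q2) iff (q3 or q4)))), F (not q1 or not q1).
F (not q1 or not q1): α-rule — add F not q1, F not q1.
F not ((not q4 or (q1 or (q1 or not q4))) implies (q3 implies ((not q1 and not q2) iff (q3 or q4)))): β-rule — branch into F (not q4 or (q1 or (q1 or not q4)))  //  T (q3 implies ((not q1 and not q2) iff (q3 or q4))).
  branch 1 (add F (not q4 or (q1 or (q1 or not q4)))):
    F (not q4 or (q1 or (q1 or not q4))): α-rule — add F not q4, F (q1 or (q1 or not q4)).
    F (q1 or (q1 or not q4)): α-rule — add F q1, F (q1 or not q4).
    × closes — contains both q1 and not q1.
  branch 2 (add T (q3 implies ((not q1 and not q2) iff (q3 or q4)))):
    T (q3 implies ((not q1 and not q2) iff (q3 or q4))): β-rule — branch into F q3  //  T ((not q1 and not q2) iff (q3 or q4)).
      branch 2.1 (add F q3):
        ○ open, literals {q1=T, q3=F}.
      branch 2.2 (add T ((not q1 and not q2) iff (q3 or q4))):
        T ((not q1 and not q2) iff (q3 or q4)): β-rule — branch into T (not q1 and not q2), T (q3 or q4)  //  F (not q1 and not q2), F (q3 or q4).
          branch 2.2.1 (add T (not q1 and not q2), T (q3 or q4)):
            T (not q1 and not q2): α-rule — add T not q1, T not q2.
            × closes — contains both q1 and not q1.
          branch 2.2.2 (add F (not q1 and not q2), F (q3 or q4)):
            F (q3 or q4): α-rule — add F q3, F q4.
            F (not q1 and not q2): β-rule — branch into F not q1  //  F not q2.
              branch 2.2.2.1 (add F not q1):
                ○ open, literals {q1=T, q3=F, q4=F}.
              branch 2.2.2.2 (add F not q2):
                ○ open, literals {q1=T, q2=T, q3=F, q4=F}.
2 branches closed, 3 open.
An open branch gives a countermodel: q1=T, q3=F (unmentioned atoms arbitrary); under it the original formula is false.

Not valid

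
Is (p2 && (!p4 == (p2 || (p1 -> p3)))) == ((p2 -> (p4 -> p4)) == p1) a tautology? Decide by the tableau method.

Not valid

Assume the negation and expand:
Initial set: {!((p2 && (!p4 == (p2 || (p1 -> p3)))) == ((p2 -> (p4 -> p4)) == p1))}.
!((p2 && (!p4 == (p2 || (p1 -> p3)))) == ((p2 -> (p4 -> p4)) == p1)): β-rule — branch into (p2 && (!p4 == (p2 || (p1 -> p3)))), !((p2 -> (p4 -> p4)) == p1)  //  !(p2 && (!p4 == (p2 || (p1 -> p3)))), ((p2 -> (p4 -> p4)) == p1).
  branch 1 (add (p2 && (!p4 == (p2 || (p1 -> p3)))), !((p2 -> (p4 -> p4)) == p1)):
    (p2 && (!p4 == (p2 || (p1 -> p3)))): α-rule — add p2, (!p4 == (p2 || (p1 -> p3))).
    !((p2 -> (p4 -> p4)) == p1): β-rule — branch into (p2 -> (p4 -> p4)), !p1  //  !(p2 -> (p4 -> p4)), p1.
      branch 1.1 (add (p2 -> (p4 -> p4)), !p1):
        (!p4 == (p2 || (p1 -> p3))): β-rule — branch into !p4, (p2 || (p1 -> p3))  //  !!p4, !(p2 || (p1 -> p3)).
          branch 1.1.1 (add !p4, (p2 || (p1 -> p3))):
            (p2 -> (p4 -> p4)): β-rule — branch into !p2  //  (p4 -> p4).
              branch 1.1.1.1 (add !p2):
                × closes — contains both p2 and !p2.
              branch 1.1.1.2 (add (p4 -> p4)):
                (p2 || (p1 -> p3)): β-rule — branch into p2  //  (p1 -> p3).
                  branch 1.1.1.2.1 (add p2):
                    (p4 -> p4): β-rule — branch into !p4  //  p4.
                      branch 1.1.1.2.1.1 (add !p4):
                        ○ open, literals {p1=0, p2=1, p4=0}.
                      branch 1.1.1.2.1.2 (add p4):
                        × closes — contains both p4 and !p4.
                  branch 1.1.1.2.2 (add (p1 -> p3)):
                    (p4 -> p4): β-rule — branch into !p4  //  p4.
                      branch 1.1.1.2.2.1 (add !p4):
                        (p1 -> p3): β-rule — branch into !p1  //  p3.
                          branch 1.1.1.2.2.1.1 (add !p1):
                            ○ open, literals {p1=0, p2=1, p4=0}.
                          branch 1.1.1.2.2.1.2 (add p3):
                            ○ open, literals {p1=0, p2=1, p3=1, p4=0}.
                      branch 1.1.1.2.2.2 (add p4):
                        × closes — contains both p4 and !p4.
          branch 1.1.2 (add !!p4, !(p2 || (p1 -> p3))):
            !(p2 || (p1 -> p3)): α-rule — add !p2, !(p1 -> p3).
            × closes — contains both p2 and !p2.
      branch 1.2 (add !(p2 -> (p4 -> p4)), p1):
        !(p2 -> (p4 -> p4)): α-rule — add p2, !(p4 -> p4).
        !(p4 -> p4): α-rule — add p4, !p4.
        × closes — contains both p4 and !p4.
  branch 2 (add !(p2 && (!p4 == (p2 || (p1 -> p3)))), ((p2 -> (p4 -> p4)) == p1)):
    !(p2 && (!p4 == (p2 || (p1 -> p3)))): β-rule — branch into !p2  //  !(!p4 == (p2 || (p1 -> p3))).
      branch 2.1 (add !p2):
        ((p2 -> (p4 -> p4)) == p1): β-rule — branch into (p2 -> (p4 -> p4)), p1  //  !(p2 -> (p4 -> p4)), !p1.
          branch 2.1.1 (add (p2 -> (p4 -> p4)), p1):
            (p2 -> (p4 -> p4)): β-rule — branch into !p2  //  (p4 -> p4).
              branch 2.1.1.1 (add !p2):
                ○ open, literals {p1=1, p2=0}.
              branch 2.1.1.2 (add (p4 -> p4)):
                (p4 -> p4): β-rule — branch into !p4  //  p4.
                  branch 2.1.1.2.1 (add !p4):
                    ○ open, literals {p1=1, p2=0, p4=0}.
                  branch 2.1.1.2.2 (add p4):
                    ○ open, literals {p1=1, p2=0, p4=1}.
          branch 2.1.2 (add !(p2 -> (p4 -> p4)), !p1):
            !(p2 -> (p4 -> p4)): α-rule — add p2, !(p4 -> p4).
            × closes — contains both p2 and !p2.
      branch 2.2 (add !(!p4 == (p2 || (p1 -> p3)))):
        ((p2 -> (p4 -> p4)) == p1): β-rule — branch into (p2 -> (p4 -> p4)), p1  //  !(p2 -> (p4 -> p4)), !p1.
          branch 2.2.1 (add (p2 -> (p4 -> p4)), p1):
            !(!p4 == (p2 || (p1 -> p3))): β-rule — branch into !p4, !(p2 || (p1 -> p3))  //  !!p4, (p2 || (p1 -> p3)).
              branch 2.2.1.1 (add !p4, !(p2 || (p1 -> p3))):
                !(p2 || (p1 -> p3)): α-rule — add !p2, !(p1 -> p3).
                !(p1 -> p3): α-rule — add p1, !p3.
                (p2 -> (p4 -> p4)): β-rule — branch into !p2  //  (p4 -> p4).
                  branch 2.2.1.1.1 (add !p2):
                    ○ open, literals {p1=1, p2=0, p3=0, p4=0}.
                  branch 2.2.1.1.2 (add (p4 -> p4)):
                    (p4 -> p4): β-rule — branch into !p4  //  p4.
                      branch 2.2.1.1.2.1 (add !p4):
                        ○ open, literals {p1=1, p2=0, p3=0, p4=0}.
                      branch 2.2.1.1.2.2 (add p4):
                        × closes — contains both p4 and !p4.
              branch 2.2.1.2 (add !!p4, (p2 || (p1 -> p3))):
                (p2 -> (p4 -> p4)): β-rule — branch into !p2  //  (p4 -> p4).
                  branch 2.2.1.2.1 (add !p2):
                    (p2 || (p1 -> p3)): β-rule — branch into p2  //  (p1 -> p3).
                      branch 2.2.1.2.1.1 (add p2):
                        × closes — contains both p2 and !p2.
                      branch 2.2.1.2.1.2 (add (p1 -> p3)):
                        (p1 -> p3): β-rule — branch into !p1  //  p3.
                          branch 2.2.1.2.1.2.1 (add !p1):
                            × closes — contains both p1 and !p1.
                          branch 2.2.1.2.1.2.2 (add p3):
                            ○ open, literals {p1=1, p2=0, p3=1, p4=1}.
                  branch 2.2.1.2.2 (add (p4 -> p4)):
                    (p2 || (p1 -> p3)): β-rule — branch into p2  //  (p1 -> p3).
                      branch 2.2.1.2.2.1 (add p2):
                        (p4 -> p4): β-rule — branch into !p4  //  p4.
                          branch 2.2.1.2.2.1.1 (add !p4):
                            × closes — contains both p4 and !p4.
                          branch 2.2.1.2.2.1.2 (add p4):
                            ○ open, literals {p1=1, p2=1, p4=1}.
                      branch 2.2.1.2.2.2 (add (p1 -> p3)):
                        (p4 -> p4): β-rule — branch into !p4  //  p4.
                          branch 2.2.1.2.2.2.1 (add !p4):
                            × closes — contains both p4 and !p4.
                          branch 2.2.1.2.2.2.2 (add p4):
                            (p1 -> p3): β-rule — branch into !p1  //  p3.
                              branch 2.2.1.2.2.2.2.1 (add !p1):
                                × closes — contains both p1 and !p1.
                              branch 2.2.1.2.2.2.2.2 (add p3):
                                ○ open, literals {p1=1, p3=1, p4=1}.
          branch 2.2.2 (add !(p2 -> (p4 -> p4)), !p1):
            !(p2 -> (p4 -> p4)): α-rule — add p2, !(p4 -> p4).
            !(p4 -> p4): α-rule — add p4, !p4.
            × closes — contains both p4 and !p4.
13 branches closed, 11 open.
An open branch gives a countermodel: p1=0, p2=1, p4=0 (unmentioned atoms arbitrary); under it the original formula is false.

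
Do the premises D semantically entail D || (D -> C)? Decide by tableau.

Yes

Initial set: {T D; F (D || (D -> C))}.
F (D || (D -> C)): α-rule — add F D, F (D -> C).
× closes — contains both D and !D.
All 1 branch closes.
Every branch closed, so the premises entail the conclusion.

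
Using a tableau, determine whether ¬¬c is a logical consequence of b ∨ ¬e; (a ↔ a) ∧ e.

Initial set: {(b ∨ ¬e); ((a ↔ a) ∧ e); ¬¬¬c}.
((a ↔ a) ∧ e): α-rule — add (a ↔ a), e.
¬¬¬c: drop double negation, giving ¬c.
(b ∨ ¬e): β-rule — branch into b  //  ¬e.
  branch 1 (add b):
    (a ↔ a): β-rule — branch into a, a  //  ¬a, ¬a.
      branch 1.1 (add a, a):
        ○ open, literals {a=true, b=true, c=false, e=true}.
      branch 1.2 (add ¬a, ¬a):
        ○ open, literals {a=false, b=true, c=false, e=true}.
  branch 2 (add ¬e):
    × closes — contains both e and ¬e.
1 branch closed, 2 open.
An open branch gives a countermodel: a=true, b=true, c=false, e=true (unmentioned atoms arbitrary); the premises hold there but the conclusion fails.

No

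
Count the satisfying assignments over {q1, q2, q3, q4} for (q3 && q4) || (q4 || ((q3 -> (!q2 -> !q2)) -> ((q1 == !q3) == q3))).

12

Initial set: {((q3 && q4) || (q4 || ((q3 -> (!q2 -> !q2)) -> ((q1 == !q3) == q3))))}.
((q3 && q4) || (q4 || ((q3 -> (!q2 -> !q2)) -> ((q1 == !q3) == q3)))): β-rule — branch into (q3 && q4)  //  (q4 || ((q3 -> (!q2 -> !q2)) -> ((q1 == !q3) == q3))).
  branch 1 (add (q3 && q4)):
    (q3 && q4): α-rule — add q3, q4.
    ○ open, literals {q3=T, q4=T}.
  branch 2 (add (q4 || ((q3 -> (!q2 -> !q2)) -> ((q1 == !q3) == q3)))):
    (q4 || ((q3 -> (!q2 -> !q2)) -> ((q1 == !q3) == q3))): β-rule — branch into q4  //  ((q3 -> (!q2 -> !q2)) -> ((q1 == !q3) == q3)).
      branch 2.1 (add q4):
        ○ open, literals {q4=T}.
      branch 2.2 (add ((q3 -> (!q2 -> !q2)) -> ((q1 == !q3) == q3))):
        ((q3 -> (!q2 -> !q2)) -> ((q1 == !q3) == q3)): β-rule — branch into !(q3 -> (!q2 -> !q2))  //  ((q1 == !q3) == q3).
          branch 2.2.1 (add !(q3 -> (!q2 -> !q2))):
            !(q3 -> (!q2 -> !q2)): α-rule — add q3, !(!q2 -> !q2).
            !(!q2 -> !q2): α-rule — add !q2, !!q2.
            × closes — contains both q2 and !q2.
          branch 2.2.2 (add ((q1 == !q3) == q3)):
            ((q1 == !q3) == q3): β-rule — branch into (q1 == !q3), q3  //  !(q1 == !q3), !q3.
              branch 2.2.2.1 (add (q1 == !q3), q3):
                (q1 == !q3): β-rule — branch into q1, !q3  //  !q1, !!q3.
                  branch 2.2.2.1.1 (add q1, !q3):
                    × closes — contains both q3 and !q3.
                  branch 2.2.2.1.2 (add !q1, !!q3):
                    ○ open, literals {q1=F, q3=T}.
              branch 2.2.2.2 (add !(q1 == !q3), !q3):
                !(q1 == !q3): β-rule — branch into q1, !!q3  //  !q1, !q3.
                  branch 2.2.2.2.1 (add q1, !!q3):
                    × closes — contains both q3 and !q3.
                  branch 2.2.2.2.2 (add !q1, !q3):
                    ○ open, literals {q1=F, q3=F}.
3 branches closed, 4 open.
Each open branch fixes some atoms; the unmentioned ones are free. Counting distinct full assignments: branch {q3=T, q4=T} (q1, q2) contributes 4 new; branch {q4=T} (q1, q2, q3) contributes 4 new; branch {q1=F, q3=T} (q2, q4) contributes 2 new; branch {q1=F, q3=F} (q2, q4) contributes 2 new. Total: 12.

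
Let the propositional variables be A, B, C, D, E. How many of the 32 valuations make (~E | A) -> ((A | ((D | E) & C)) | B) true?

Initial set: {((~E | A) -> ((A | ((D | E) & C)) | B))}.
((~E | A) -> ((A | ((D | E) & C)) | B)): β-rule — branch into ~(~E | A)  //  ((A | ((D | E) & C)) | B).
  branch 1 (add ~(~E | A)):
    ~(~E | A): α-rule — add ~~E, ~A.
    ○ open, literals {A=0, E=1}.
  branch 2 (add ((A | ((D | E) & C)) | B)):
    ((A | ((D | E) & C)) | B): β-rule — branch into (A | ((D | E) & C))  //  B.
      branch 2.1 (add (A | ((D | E) & C))):
        (A | ((D | E) & C)): β-rule — branch into A  //  ((D | E) & C).
          branch 2.1.1 (add A):
            ○ open, literals {A=1}.
          branch 2.1.2 (add ((D | E) & C)):
            ((D | E) & C): α-rule — add (D | E), C.
            (D | E): β-rule — branch into D  //  E.
              branch 2.1.2.1 (add D):
                ○ open, literals {C=1, D=1}.
              branch 2.1.2.2 (add E):
                ○ open, literals {C=1, E=1}.
      branch 2.2 (add B):
        ○ open, literals {B=1}.
0 branches closed, 5 open.
Each open branch fixes some atoms; the unmentioned ones are free. Counting distinct full assignments: branch {A=0, E=1} (B, C, D) contributes 8 new; branch {A=1} (B, C, D, E) contributes 16 new; branch {C=1, D=1} (A, B, E) contributes 2 new; branch {C=1, E=1} (A, B, D) contributes 0 new; branch {B=1} (A, C, D, E) contributes 3 new. Total: 29.

29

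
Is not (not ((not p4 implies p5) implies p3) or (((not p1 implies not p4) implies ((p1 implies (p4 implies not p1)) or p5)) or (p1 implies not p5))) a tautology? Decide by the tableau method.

Not valid

Assume the negation and expand:
Initial set: {F not (not ((not p4 implies p5) implies p3) or (((not p1 implies not p4) implies ((p1 implies (p4 implies not p1)) or p5)) or (p1 implies not p5)))}.
F not (not ((not p4 implies p5) implies p3) or (((not p1 implies not p4) implies ((p1 implies (p4 implies not p1)) or p5)) or (p1 implies not p5))): β-rule — branch into T not ((not p4 implies p5) implies p3)  //  T (((not p1 implies not p4) implies ((p1 implies (p4 implies not p1)) or p5)) or (p1 implies not p5)).
  branch 1 (add T not ((not p4 implies p5) implies p3)):
    T not ((not p4 implies p5) implies p3): α-rule — add T (not p4 implies p5), F p3.
    T (not p4 implies p5): β-rule — branch into F not p4  //  T p5.
      branch 1.1 (add F not p4):
        ○ open, literals {p3=0, p4=1}.
      branch 1.2 (add T p5):
        ○ open, literals {p3=0, p5=1}.
  branch 2 (add T (((not p1 implies not p4) implies ((p1 implies (p4 implies not p1)) or p5)) or (p1 implies not p5))):
    T (((not p1 implies not p4) implies ((p1 implies (p4 implies not p1)) or p5)) or (p1 implies not p5)): β-rule — branch into T ((not p1 implies not p4) implies ((p1 implies (p4 implies not p1)) or p5))  //  T (p1 implies not p5).
      branch 2.1 (add T ((not p1 implies not p4) implies ((p1 implies (p4 implies not p1)) or p5))):
        T ((not p1 implies not p4) implies ((p1 implies (p4 implies not p1)) or p5)): β-rule — branch into F (not p1 implies not p4)  //  T ((p1 implies (p4 implies not p1)) or p5).
          branch 2.1.1 (add F (not p1 implies not p4)):
            F (not p1 implies not p4): α-rule — add T not p1, F not p4.
            ○ open, literals {p1=0, p4=1}.
          branch 2.1.2 (add T ((p1 implies (p4 implies not p1)) or p5)):
            T ((p1 implies (p4 implies not p1)) or p5): β-rule — branch into T (p1 implies (p4 implies not p1))  //  T p5.
              branch 2.1.2.1 (add T (p1 implies (p4 implies not p1))):
                T (p1 implies (p4 implies not p1)): β-rule — branch into F p1  //  T (p4 implies not p1).
                  branch 2.1.2.1.1 (add F p1):
                    ○ open, literals {p1=0}.
                  branch 2.1.2.1.2 (add T (p4 implies not p1)):
                    T (p4 implies not p1): β-rule — branch into F p4  //  T not p1.
                      branch 2.1.2.1.2.1 (add F p4):
                        ○ open, literals {p4=0}.
                      branch 2.1.2.1.2.2 (add T not p1):
                        ○ open, literals {p1=0}.
              branch 2.1.2.2 (add T p5):
                ○ open, literals {p5=1}.
      branch 2.2 (add T (p1 implies not p5)):
        T (p1 implies not p5): β-rule — branch into F p1  //  T not p5.
          branch 2.2.1 (add F p1):
            ○ open, literals {p1=0}.
          branch 2.2.2 (add T not p5):
            ○ open, literals {p5=0}.
0 branches closed, 9 open.
An open branch gives a countermodel: p3=0, p4=1 (unmentioned atoms arbitrary); under it the original formula is false.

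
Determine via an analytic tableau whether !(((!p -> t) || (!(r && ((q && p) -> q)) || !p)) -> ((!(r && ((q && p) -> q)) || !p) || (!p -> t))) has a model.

Unsatisfiable

Initial set: {!(((!p -> t) || (!(r && ((q && p) -> q)) || !p)) -> ((!(r && ((q && p) -> q)) || !p) || (!p -> t)))}.
!(((!p -> t) || (!(r && ((q && p) -> q)) || !p)) -> ((!(r && ((q && p) -> q)) || !p) || (!p -> t))): α-rule — add ((!p -> t) || (!(r && ((q && p) -> q)) || !p)), !((!(r && ((q && p) -> q)) || !p) || (!p -> t)).
!((!(r && ((q && p) -> q)) || !p) || (!p -> t)): α-rule — add !(!(r && ((q && p) -> q)) || !p), !(!p -> t).
!(!(r && ((q && p) -> q)) || !p): α-rule — add !!(r && ((q && p) -> q)), !!p.
!(!p -> t): α-rule — add !p, !t.
× closes — contains both p and !p.
All 1 branch closes.
Every branch closed; the formula is unsatisfiable.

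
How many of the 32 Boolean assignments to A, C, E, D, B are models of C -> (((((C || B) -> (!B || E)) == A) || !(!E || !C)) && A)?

Initial set: {(C -> (((((C || B) -> (!B || E)) == A) || !(!E || !C)) && A))}.
(C -> (((((C || B) -> (!B || E)) == A) || !(!E || !C)) && A)): β-rule — branch into !C  //  (((((C || B) -> (!B || E)) == A) || !(!E || !C)) && A).
  branch 1 (add !C):
    ○ open, literals {C=false}.
  branch 2 (add (((((C || B) -> (!B || E)) == A) || !(!E || !C)) && A)):
    (((((C || B) -> (!B || E)) == A) || !(!E || !C)) && A): α-rule — add ((((C || B) -> (!B || E)) == A) || !(!E || !C)), A.
    ((((C || B) -> (!B || E)) == A) || !(!E || !C)): β-rule — branch into (((C || B) -> (!B || E)) == A)  //  !(!E || !C).
      branch 2.1 (add (((C || B) -> (!B || E)) == A)):
        (((C || B) -> (!B || E)) == A): β-rule — branch into ((C || B) -> (!B || E)), A  //  !((C || B) -> (!B || E)), !A.
          branch 2.1.1 (add ((C || B) -> (!B || E)), A):
            ((C || B) -> (!B || E)): β-rule — branch into !(C || B)  //  (!B || E).
              branch 2.1.1.1 (add !(C || B)):
                !(C || B): α-rule — add !C, !B.
                ○ open, literals {A=true, B=false, C=false}.
              branch 2.1.1.2 (add (!B || E)):
                (!B || E): β-rule — branch into !B  //  E.
                  branch 2.1.1.2.1 (add !B):
                    ○ open, literals {A=true, B=false}.
                  branch 2.1.1.2.2 (add E):
                    ○ open, literals {A=true, E=true}.
          branch 2.1.2 (add !((C || B) -> (!B || E)), !A):
            × closes — contains both A and !A.
      branch 2.2 (add !(!E || !C)):
        !(!E || !C): α-rule — add !!E, !!C.
        ○ open, literals {A=true, C=true, E=true}.
1 branch closed, 5 open.
Each open branch fixes some atoms; the unmentioned ones are free. Counting distinct full assignments: branch {C=false} (A, E, D, B) contributes 16 new; branch {A=true, B=false, C=false} (E, D) contributes 0 new; branch {A=true, B=false} (C, E, D) contributes 4 new; branch {A=true, E=true} (C, D, B) contributes 2 new; branch {A=true, C=true, E=true} (D, B) contributes 0 new. Total: 22.

22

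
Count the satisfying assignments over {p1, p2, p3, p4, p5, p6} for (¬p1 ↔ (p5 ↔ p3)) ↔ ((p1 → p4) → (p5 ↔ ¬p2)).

Initial set: {((¬p1 ↔ (p5 ↔ p3)) ↔ ((p1 → p4) → (p5 ↔ ¬p2)))}.
((¬p1 ↔ (p5 ↔ p3)) ↔ ((p1 → p4) → (p5 ↔ ¬p2))): β-rule — branch into (¬p1 ↔ (p5 ↔ p3)), ((p1 → p4) → (p5 ↔ ¬p2))  //  ¬(¬p1 ↔ (p5 ↔ p3)), ¬((p1 → p4) → (p5 ↔ ¬p2)).
  branch 1 (add (¬p1 ↔ (p5 ↔ p3)), ((p1 → p4) → (p5 ↔ ¬p2))):
    (¬p1 ↔ (p5 ↔ p3)): β-rule — branch into ¬p1, (p5 ↔ p3)  //  ¬¬p1, ¬(p5 ↔ p3).
      branch 1.1 (add ¬p1, (p5 ↔ p3)):
        ((p1 → p4) → (p5 ↔ ¬p2)): β-rule — branch into ¬(p1 → p4)  //  (p5 ↔ ¬p2).
          branch 1.1.1 (add ¬(p1 → p4)):
            ¬(p1 → p4): α-rule — add p1, ¬p4.
            × closes — contains both p1 and ¬p1.
          branch 1.1.2 (add (p5 ↔ ¬p2)):
            (p5 ↔ p3): β-rule — branch into p5, p3  //  ¬p5, ¬p3.
              branch 1.1.2.1 (add p5, p3):
                (p5 ↔ ¬p2): β-rule — branch into p5, ¬p2  //  ¬p5, ¬¬p2.
                  branch 1.1.2.1.1 (add p5, ¬p2):
                    ○ open, literals {p1=F, p2=F, p3=T, p5=T}.
                  branch 1.1.2.1.2 (add ¬p5, ¬¬p2):
                    × closes — contains both p5 and ¬p5.
              branch 1.1.2.2 (add ¬p5, ¬p3):
                (p5 ↔ ¬p2): β-rule — branch into p5, ¬p2  //  ¬p5, ¬¬p2.
                  branch 1.1.2.2.1 (add p5, ¬p2):
                    × closes — contains both p5 and ¬p5.
                  branch 1.1.2.2.2 (add ¬p5, ¬¬p2):
                    ○ open, literals {p1=F, p2=T, p3=F, p5=F}.
      branch 1.2 (add ¬¬p1, ¬(p5 ↔ p3)):
        ((p1 → p4) → (p5 ↔ ¬p2)): β-rule — branch into ¬(p1 → p4)  //  (p5 ↔ ¬p2).
          branch 1.2.1 (add ¬(p1 → p4)):
            ¬(p1 → p4): α-rule — add p1, ¬p4.
            ¬(p5 ↔ p3): β-rule — branch into p5, ¬p3  //  ¬p5, p3.
              branch 1.2.1.1 (add p5, ¬p3):
                ○ open, literals {p1=T, p3=F, p4=F, p5=T}.
              branch 1.2.1.2 (add ¬p5, p3):
                ○ open, literals {p1=T, p3=T, p4=F, p5=F}.
          branch 1.2.2 (add (p5 ↔ ¬p2)):
            ¬(p5 ↔ p3): β-rule — branch into p5, ¬p3  //  ¬p5, p3.
              branch 1.2.2.1 (add p5, ¬p3):
                (p5 ↔ ¬p2): β-rule — branch into p5, ¬p2  //  ¬p5, ¬¬p2.
                  branch 1.2.2.1.1 (add p5, ¬p2):
                    ○ open, literals {p1=T, p2=F, p3=F, p5=T}.
                  branch 1.2.2.1.2 (add ¬p5, ¬¬p2):
                    × closes — contains both p5 and ¬p5.
              branch 1.2.2.2 (add ¬p5, p3):
                (p5 ↔ ¬p2): β-rule — branch into p5, ¬p2  //  ¬p5, ¬¬p2.
                  branch 1.2.2.2.1 (add p5, ¬p2):
                    × closes — contains both p5 and ¬p5.
                  branch 1.2.2.2.2 (add ¬p5, ¬¬p2):
                    ○ open, literals {p1=T, p2=T, p3=T, p5=F}.
  branch 2 (add ¬(¬p1 ↔ (p5 ↔ p3)), ¬((p1 → p4) → (p5 ↔ ¬p2))):
    ¬((p1 → p4) → (p5 ↔ ¬p2)): α-rule — add (p1 → p4), ¬(p5 ↔ ¬p2).
    ¬(¬p1 ↔ (p5 ↔ p3)): β-rule — branch into ¬p1, ¬(p5 ↔ p3)  //  ¬¬p1, (p5 ↔ p3).
      branch 2.1 (add ¬p1, ¬(p5 ↔ p3)):
        (p1 → p4): β-rule — branch into ¬p1  //  p4.
          branch 2.1.1 (add ¬p1):
            ¬(p5 ↔ ¬p2): β-rule — branch into p5, ¬¬p2  //  ¬p5, ¬p2.
              branch 2.1.1.1 (add p5, ¬¬p2):
                ¬(p5 ↔ p3): β-rule — branch into p5, ¬p3  //  ¬p5, p3.
                  branch 2.1.1.1.1 (add p5, ¬p3):
                    ○ open, literals {p1=F, p2=T, p3=F, p5=T}.
                  branch 2.1.1.1.2 (add ¬p5, p3):
                    × closes — contains both p5 and ¬p5.
              branch 2.1.1.2 (add ¬p5, ¬p2):
                ¬(p5 ↔ p3): β-rule — branch into p5, ¬p3  //  ¬p5, p3.
                  branch 2.1.1.2.1 (add p5, ¬p3):
                    × closes — contains both p5 and ¬p5.
                  branch 2.1.1.2.2 (add ¬p5, p3):
                    ○ open, literals {p1=F, p2=F, p3=T, p5=F}.
          branch 2.1.2 (add p4):
            ¬(p5 ↔ ¬p2): β-rule — branch into p5, ¬¬p2  //  ¬p5, ¬p2.
              branch 2.1.2.1 (add p5, ¬¬p2):
                ¬(p5 ↔ p3): β-rule — branch into p5, ¬p3  //  ¬p5, p3.
                  branch 2.1.2.1.1 (add p5, ¬p3):
                    ○ open, literals {p1=F, p2=T, p3=F, p4=T, p5=T}.
                  branch 2.1.2.1.2 (add ¬p5, p3):
                    × closes — contains both p5 and ¬p5.
              branch 2.1.2.2 (add ¬p5, ¬p2):
                ¬(p5 ↔ p3): β-rule — branch into p5, ¬p3  //  ¬p5, p3.
                  branch 2.1.2.2.1 (add p5, ¬p3):
                    × closes — contains both p5 and ¬p5.
                  branch 2.1.2.2.2 (add ¬p5, p3):
                    ○ open, literals {p1=F, p2=F, p3=T, p4=T, p5=F}.
      branch 2.2 (add ¬¬p1, (p5 ↔ p3)):
        (p1 → p4): β-rule — branch into ¬p1  //  p4.
          branch 2.2.1 (add ¬p1):
            × closes — contains both p1 and ¬p1.
          branch 2.2.2 (add p4):
            ¬(p5 ↔ ¬p2): β-rule — branch into p5, ¬¬p2  //  ¬p5, ¬p2.
              branch 2.2.2.1 (add p5, ¬¬p2):
                (p5 ↔ p3): β-rule — branch into p5, p3  //  ¬p5, ¬p3.
                  branch 2.2.2.1.1 (add p5, p3):
                    ○ open, literals {p1=T, p2=T, p3=T, p4=T, p5=T}.
                  branch 2.2.2.1.2 (add ¬p5, ¬p3):
                    × closes — contains both p5 and ¬p5.
              branch 2.2.2.2 (add ¬p5, ¬p2):
                (p5 ↔ p3): β-rule — branch into p5, p3  //  ¬p5, ¬p3.
                  branch 2.2.2.2.1 (add p5, p3):
                    × closes — contains both p5 and ¬p5.
                  branch 2.2.2.2.2 (add ¬p5, ¬p3):
                    ○ open, literals {p1=T, p2=F, p3=F, p4=T, p5=F}.
12 branches closed, 12 open.
Each open branch fixes some atoms; the unmentioned ones are free. Counting distinct full assignments: branch {p1=F, p2=F, p3=T, p5=T} (p4, p6) contributes 4 new; branch {p1=F, p2=T, p3=F, p5=F} (p4, p6) contributes 4 new; branch {p1=T, p3=F, p4=F, p5=T} (p2, p6) contributes 4 new; branch {p1=T, p3=T, p4=F, p5=F} (p2, p6) contributes 4 new; branch {p1=T, p2=F, p3=F, p5=T} (p4, p6) contributes 2 new; branch {p1=T, p2=T, p3=T, p5=F} (p4, p6) contributes 2 new; branch {p1=F, p2=T, p3=F, p5=T} (p4, p6) contributes 4 new; branch {p1=F, p2=F, p3=T, p5=F} (p4, p6) contributes 4 new; branch {p1=F, p2=T, p3=F, p4=T, p5=T} (p6) contributes 0 new; branch {p1=F, p2=F, p3=T, p4=T, p5=F} (p6) contributes 0 new; branch {p1=T, p2=T, p3=T, p4=T, p5=T} (p6) contributes 2 new; branch {p1=T, p2=F, p3=F, p4=T, p5=F} (p6) contributes 2 new. Total: 32.

32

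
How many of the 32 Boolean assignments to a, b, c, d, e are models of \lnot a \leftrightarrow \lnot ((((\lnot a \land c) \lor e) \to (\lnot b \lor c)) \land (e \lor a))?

Initial set: {T (\lnot a \leftrightarrow \lnot ((((\lnot a \land c) \lor e) \to (\lnot b \lor c)) \land (e \lor a)))}.
T (\lnot a \leftrightarrow \lnot ((((\lnot a \land c) \lor e) \to (\lnot b \lor c)) \land (e \lor a))): β-rule — branch into T \lnot a, T \lnot ((((\lnot a \land c) \lor e) \to (\lnot b \lor c)) \land (e \lor a))  //  F \lnot a, F \lnot ((((\lnot a \land c) \lor e) \to (\lnot b \lor c)) \land (e \lor a)).
  branch 1 (add T \lnot a, T \lnot ((((\lnot a \land c) \lor e) \to (\lnot b \lor c)) \land (e \lor a))):
    T \lnot ((((\lnot a \land c) \lor e) \to (\lnot b \lor c)) \land (e \lor a)): β-rule — branch into F (((\lnot a \land c) \lor e) \to (\lnot b \lor c))  //  F (e \lor a).
      branch 1.1 (add F (((\lnot a \land c) \lor e) \to (\lnot b \lor c))):
        F (((\lnot a \land c) \lor e) \to (\lnot b \lor c)): α-rule — add T ((\lnot a \land c) \lor e), F (\lnot b \lor c).
        F (\lnot b \lor c): α-rule — add F \lnot b, F c.
        T ((\lnot a \land c) \lor e): β-rule — branch into T (\lnot a \land c)  //  T e.
          branch 1.1.1 (add T (\lnot a \land c)):
            T (\lnot a \land c): α-rule — add T \lnot a, T c.
            × closes — contains both c and \lnot c.
          branch 1.1.2 (add T e):
            ○ open, literals {a=F, b=T, c=F, e=T}.
      branch 1.2 (add F (e \lor a)):
        F (e \lor a): α-rule — add F e, F a.
        ○ open, literals {a=F, e=F}.
  branch 2 (add F \lnot a, F \lnot ((((\lnot a \land c) \lor e) \to (\lnot b \lor c)) \land (e \lor a))):
    F \lnot ((((\lnot a \land c) \lor e) \to (\lnot b \lor c)) \land (e \lor a)): α-rule — add T (((\lnot a \land c) \lor e) \to (\lnot b \lor c)), T (e \lor a).
    T (((\lnot a \land c) \lor e) \to (\lnot b \lor c)): β-rule — branch into F ((\lnot a \land c) \lor e)  //  T (\lnot b \lor c).
      branch 2.1 (add F ((\lnot a \land c) \lor e)):
        F ((\lnot a \land c) \lor e): α-rule — add F (\lnot a \land c), F e.
        T (e \lor a): β-rule — branch into T e  //  T a.
          branch 2.1.1 (add T e):
            × closes — contains both e and \lnot e.
          branch 2.1.2 (add T a):
            F (\lnot a \land c): β-rule — branch into F \lnot a  //  F c.
              branch 2.1.2.1 (add F \lnot a):
                ○ open, literals {a=T, e=F}.
              branch 2.1.2.2 (add F c):
                ○ open, literals {a=T, c=F, e=F}.
      branch 2.2 (add T (\lnot b \lor c)):
        T (e \lor a): β-rule — branch into T e  //  T a.
          branch 2.2.1 (add T e):
            T (\lnot b \lor c): β-rule — branch into T \lnot b  //  T c.
              branch 2.2.1.1 (add T \lnot b):
                ○ open, literals {a=T, b=F, e=T}.
              branch 2.2.1.2 (add T c):
                ○ open, literals {a=T, c=T, e=T}.
          branch 2.2.2 (add T a):
            T (\lnot b \lor c): β-rule — branch into T \lnot b  //  T c.
              branch 2.2.2.1 (add T \lnot b):
                ○ open, literals {a=T, b=F}.
              branch 2.2.2.2 (add T c):
                ○ open, literals {a=T, c=T}.
2 branches closed, 8 open.
Each open branch fixes some atoms; the unmentioned ones are free. Counting distinct full assignments: branch {a=F, b=T, c=F, e=T} (d) contributes 2 new; branch {a=F, e=F} (b, c, d) contributes 8 new; branch {a=T, e=F} (b, c, d) contributes 8 new; branch {a=T, c=F, e=F} (b, d) contributes 0 new; branch {a=T, b=F, e=T} (c, d) contributes 4 new; branch {a=T, c=T, e=T} (b, d) contributes 2 new; branch {a=T, b=F} (c, d, e) contributes 0 new; branch {a=T, c=T} (b, d, e) contributes 0 new. Total: 24.

24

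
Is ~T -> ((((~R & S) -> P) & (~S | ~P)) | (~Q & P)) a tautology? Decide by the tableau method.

Not valid

Assume the negation and expand:
Initial set: {~(~T -> ((((~R & S) -> P) & (~S | ~P)) | (~Q & P)))}.
~(~T -> ((((~R & S) -> P) & (~S | ~P)) | (~Q & P))): α-rule — add ~T, ~((((~R & S) -> P) & (~S | ~P)) | (~Q & P)).
~((((~R & S) -> P) & (~S | ~P)) | (~Q & P)): α-rule — add ~(((~R & S) -> P) & (~S | ~P)), ~(~Q & P).
~(((~R & S) -> P) & (~S | ~P)): β-rule — branch into ~((~R & S) -> P)  //  ~(~S | ~P).
  branch 1 (add ~((~R & S) -> P)):
    ~((~R & S) -> P): α-rule — add (~R & S), ~P.
    (~R & S): α-rule — add ~R, S.
    ~(~Q & P): β-rule — branch into ~~Q  //  ~P.
      branch 1.1 (add ~~Q):
        ○ open, literals {P=false, Q=true, R=false, S=true, T=false}.
      branch 1.2 (add ~P):
        ○ open, literals {P=false, R=false, S=true, T=false}.
  branch 2 (add ~(~S | ~P)):
    ~(~S | ~P): α-rule — add ~~S, ~~P.
    ~(~Q & P): β-rule — branch into ~~Q  //  ~P.
      branch 2.1 (add ~~Q):
        ○ open, literals {P=true, Q=true, S=true, T=false}.
      branch 2.2 (add ~P):
        × closes — contains both P and ~P.
1 branch closed, 3 open.
An open branch gives a countermodel: P=false, Q=true, R=false, S=true, T=false (unmentioned atoms arbitrary); under it the original formula is false.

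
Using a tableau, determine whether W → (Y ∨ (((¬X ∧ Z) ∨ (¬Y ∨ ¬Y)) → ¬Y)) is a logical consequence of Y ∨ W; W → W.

Yes

Initial set: {(Y ∨ W); (W → W); ¬(W → (Y ∨ (((¬X ∧ Z) ∨ (¬Y ∨ ¬Y)) → ¬Y)))}.
¬(W → (Y ∨ (((¬X ∧ Z) ∨ (¬Y ∨ ¬Y)) → ¬Y))): α-rule — add W, ¬(Y ∨ (((¬X ∧ Z) ∨ (¬Y ∨ ¬Y)) → ¬Y)).
¬(Y ∨ (((¬X ∧ Z) ∨ (¬Y ∨ ¬Y)) → ¬Y)): α-rule — add ¬Y, ¬(((¬X ∧ Z) ∨ (¬Y ∨ ¬Y)) → ¬Y).
¬(((¬X ∧ Z) ∨ (¬Y ∨ ¬Y)) → ¬Y): α-rule — add ((¬X ∧ Z) ∨ (¬Y ∨ ¬Y)), ¬¬Y.
× closes — contains both Y and ¬Y.
All 1 branch closes.
Every branch closed, so the premises entail the conclusion.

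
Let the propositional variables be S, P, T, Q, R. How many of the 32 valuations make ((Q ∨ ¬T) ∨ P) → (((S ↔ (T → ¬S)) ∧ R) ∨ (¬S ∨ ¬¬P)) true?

Initial set: {(((Q ∨ ¬T) ∨ P) → (((S ↔ (T → ¬S)) ∧ R) ∨ (¬S ∨ ¬¬P)))}.
(((Q ∨ ¬T) ∨ P) → (((S ↔ (T → ¬S)) ∧ R) ∨ (¬S ∨ ¬¬P))): β-rule — branch into ¬((Q ∨ ¬T) ∨ P)  //  (((S ↔ (T → ¬S)) ∧ R) ∨ (¬S ∨ ¬¬P)).
  branch 1 (add ¬((Q ∨ ¬T) ∨ P)):
    ¬((Q ∨ ¬T) ∨ P): α-rule — add ¬(Q ∨ ¬T), ¬P.
    ¬(Q ∨ ¬T): α-rule — add ¬Q, ¬¬T.
    ○ open, literals {P=F, Q=F, T=T}.
  branch 2 (add (((S ↔ (T → ¬S)) ∧ R) ∨ (¬S ∨ ¬¬P))):
    (((S ↔ (T → ¬S)) ∧ R) ∨ (¬S ∨ ¬¬P)): β-rule — branch into ((S ↔ (T → ¬S)) ∧ R)  //  (¬S ∨ ¬¬P).
      branch 2.1 (add ((S ↔ (T → ¬S)) ∧ R)):
        ((S ↔ (T → ¬S)) ∧ R): α-rule — add (S ↔ (T → ¬S)), R.
        (S ↔ (T → ¬S)): β-rule — branch into S, (T → ¬S)  //  ¬S, ¬(T → ¬S).
          branch 2.1.1 (add S, (T → ¬S)):
            (T → ¬S): β-rule — branch into ¬T  //  ¬S.
              branch 2.1.1.1 (add ¬T):
                ○ open, literals {R=T, S=T, T=F}.
              branch 2.1.1.2 (add ¬S):
                × closes — contains both S and ¬S.
          branch 2.1.2 (add ¬S, ¬(T → ¬S)):
            ¬(T → ¬S): α-rule — add T, ¬¬S.
            × closes — contains both S and ¬S.
      branch 2.2 (add (¬S ∨ ¬¬P)):
        (¬S ∨ ¬¬P): β-rule — branch into ¬S  //  ¬¬P.
          branch 2.2.1 (add ¬S):
            ○ open, literals {S=F}.
          branch 2.2.2 (add ¬¬P):
            ¬¬P: drop double negation, giving P.
            ○ open, literals {P=T}.
2 branches closed, 4 open.
Each open branch fixes some atoms; the unmentioned ones are free. Counting distinct full assignments: branch {P=F, Q=F, T=T} (S, R) contributes 4 new; branch {R=T, S=T, T=F} (P, Q) contributes 4 new; branch {S=F} (P, T, Q, R) contributes 14 new; branch {P=T} (S, T, Q, R) contributes 6 new. Total: 28.

28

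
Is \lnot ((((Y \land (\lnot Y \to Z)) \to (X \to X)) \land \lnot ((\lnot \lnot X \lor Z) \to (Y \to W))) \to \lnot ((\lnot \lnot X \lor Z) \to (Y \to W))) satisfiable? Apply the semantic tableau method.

Unsatisfiable

Initial set: {\lnot ((((Y \land (\lnot Y \to Z)) \to (X \to X)) \land \lnot ((\lnot \lnot X \lor Z) \to (Y \to W))) \to \lnot ((\lnot \lnot X \lor Z) \to (Y \to W)))}.
\lnot ((((Y \land (\lnot Y \to Z)) \to (X \to X)) \land \lnot ((\lnot \lnot X \lor Z) \to (Y \to W))) \to \lnot ((\lnot \lnot X \lor Z) \to (Y \to W))): α-rule — add (((Y \land (\lnot Y \to Z)) \to (X \to X)) \land \lnot ((\lnot \lnot X \lor Z) \to (Y \to W))), \lnot \lnot ((\lnot \lnot X \lor Z) \to (Y \to W)).
(((Y \land (\lnot Y \to Z)) \to (X \to X)) \land \lnot ((\lnot \lnot X \lor Z) \to (Y \to W))): α-rule — add ((Y \land (\lnot Y \to Z)) \to (X \to X)), \lnot ((\lnot \lnot X \lor Z) \to (Y \to W)).
\lnot ((\lnot \lnot X \lor Z) \to (Y \to W)): α-rule — add (\lnot \lnot X \lor Z), \lnot (Y \to W).
\lnot (Y \to W): α-rule — add Y, \lnot W.
\lnot \lnot ((\lnot \lnot X \lor Z) \to (Y \to W)): β-rule — branch into \lnot (\lnot \lnot X \lor Z)  //  (Y \to W).
  branch 1 (add \lnot (\lnot \lnot X \lor Z)):
    \lnot (\lnot \lnot X \lor Z): α-rule — add \lnot \lnot \lnot X, \lnot Z.
    \lnot \lnot \lnot X: drop double negation, giving \lnot X.
    ((Y \land (\lnot Y \to Z)) \to (X \to X)): β-rule — branch into \lnot (Y \land (\lnot Y \to Z))  //  (X \to X).
      branch 1.1 (add \lnot (Y \land (\lnot Y \to Z))):
        (\lnot \lnot X \lor Z): β-rule — branch into \lnot \lnot X  //  Z.
          branch 1.1.1 (add \lnot \lnot X):
            \lnot \lnot X: drop double negation, giving X.
            × closes — contains both X and \lnot X.
          branch 1.1.2 (add Z):
            × closes — contains both Z and \lnot Z.
      branch 1.2 (add (X \to X)):
        (\lnot \lnot X \lor Z): β-rule — branch into \lnot \lnot X  //  Z.
          branch 1.2.1 (add \lnot \lnot X):
            \lnot \lnot X: drop double negation, giving X.
            × closes — contains both X and \lnot X.
          branch 1.2.2 (add Z):
            × closes — contains both Z and \lnot Z.
  branch 2 (add (Y \to W)):
    ((Y \land (\lnot Y \to Z)) \to (X \to X)): β-rule — branch into \lnot (Y \land (\lnot Y \to Z))  //  (X \to X).
      branch 2.1 (add \lnot (Y \land (\lnot Y \to Z))):
        (\lnot \lnot X \lor Z): β-rule — branch into \lnot \lnot X  //  Z.
          branch 2.1.1 (add \lnot \lnot X):
            \lnot \lnot X: drop double negation, giving X.
            (Y \to W): β-rule — branch into \lnot Y  //  W.
              branch 2.1.1.1 (add \lnot Y):
                × closes — contains both Y and \lnot Y.
              branch 2.1.1.2 (add W):
                × closes — contains both W and \lnot W.
          branch 2.1.2 (add Z):
            (Y \to W): β-rule — branch into \lnot Y  //  W.
              branch 2.1.2.1 (add \lnot Y):
                × closes — contains both Y and \lnot Y.
              branch 2.1.2.2 (add W):
                × closes — contains both W and \lnot W.
      branch 2.2 (add (X \to X)):
        (\lnot \lnot X \lor Z): β-rule — branch into \lnot \lnot X  //  Z.
          branch 2.2.1 (add \lnot \lnot X):
            \lnot \lnot X: drop double negation, giving X.
            (Y \to W): β-rule — branch into \lnot Y  //  W.
              branch 2.2.1.1 (add \lnot Y):
                × closes — contains both Y and \lnot Y.
              branch 2.2.1.2 (add W):
                × closes — contains both W and \lnot W.
          branch 2.2.2 (add Z):
            (Y \to W): β-rule — branch into \lnot Y  //  W.
              branch 2.2.2.1 (add \lnot Y):
                × closes — contains both Y and \lnot Y.
              branch 2.2.2.2 (add W):
                × closes — contains both W and \lnot W.
All 12 branches close.
Every branch closed; the formula is unsatisfiable.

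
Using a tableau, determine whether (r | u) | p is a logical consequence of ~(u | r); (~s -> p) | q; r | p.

Yes

Initial set: {~(u | r); ((~s -> p) | q); (r | p); ~((r | u) | p)}.
~(u | r): α-rule — add ~u, ~r.
~((r | u) | p): α-rule — add ~(r | u), ~p.
~(r | u): α-rule — add ~r, ~u.
((~s -> p) | q): β-rule — branch into (~s -> p)  //  q.
  branch 1 (add (~s -> p)):
    (r | p): β-rule — branch into r  //  p.
      branch 1.1 (add r):
        × closes — contains both r and ~r.
      branch 1.2 (add p):
        × closes — contains both p and ~p.
  branch 2 (add q):
    (r | p): β-rule — branch into r  //  p.
      branch 2.1 (add r):
        × closes — contains both r and ~r.
      branch 2.2 (add p):
        × closes — contains both p and ~p.
All 4 branches close.
Every branch closed, so the premises entail the conclusion.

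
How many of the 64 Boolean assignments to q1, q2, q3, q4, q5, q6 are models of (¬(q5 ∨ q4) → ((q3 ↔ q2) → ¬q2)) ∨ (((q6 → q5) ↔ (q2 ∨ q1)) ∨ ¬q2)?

Initial set: {((¬(q5 ∨ q4) → ((q3 ↔ q2) → ¬q2)) ∨ (((q6 → q5) ↔ (q2 ∨ q1)) ∨ ¬q2))}.
((¬(q5 ∨ q4) → ((q3 ↔ q2) → ¬q2)) ∨ (((q6 → q5) ↔ (q2 ∨ q1)) ∨ ¬q2)): β-rule — branch into (¬(q5 ∨ q4) → ((q3 ↔ q2) → ¬q2))  //  (((q6 → q5) ↔ (q2 ∨ q1)) ∨ ¬q2).
  branch 1 (add (¬(q5 ∨ q4) → ((q3 ↔ q2) → ¬q2))):
    (¬(q5 ∨ q4) → ((q3 ↔ q2) → ¬q2)): β-rule — branch into ¬¬(q5 ∨ q4)  //  ((q3 ↔ q2) → ¬q2).
      branch 1.1 (add ¬¬(q5 ∨ q4)):
        ¬¬(q5 ∨ q4): β-rule — branch into q5  //  q4.
          branch 1.1.1 (add q5):
            ○ open, literals {q5=1}.
          branch 1.1.2 (add q4):
            ○ open, literals {q4=1}.
      branch 1.2 (add ((q3 ↔ q2) → ¬q2)):
        ((q3 ↔ q2) → ¬q2): β-rule — branch into ¬(q3 ↔ q2)  //  ¬q2.
          branch 1.2.1 (add ¬(q3 ↔ q2)):
            ¬(q3 ↔ q2): β-rule — branch into q3, ¬q2  //  ¬q3, q2.
              branch 1.2.1.1 (add q3, ¬q2):
                ○ open, literals {q2=0, q3=1}.
              branch 1.2.1.2 (add ¬q3, q2):
                ○ open, literals {q2=1, q3=0}.
          branch 1.2.2 (add ¬q2):
            ○ open, literals {q2=0}.
  branch 2 (add (((q6 → q5) ↔ (q2 ∨ q1)) ∨ ¬q2)):
    (((q6 → q5) ↔ (q2 ∨ q1)) ∨ ¬q2): β-rule — branch into ((q6 → q5) ↔ (q2 ∨ q1))  //  ¬q2.
      branch 2.1 (add ((q6 → q5) ↔ (q2 ∨ q1))):
        ((q6 → q5) ↔ (q2 ∨ q1)): β-rule — branch into (q6 → q5), (q2 ∨ q1)  //  ¬(q6 → q5), ¬(q2 ∨ q1).
          branch 2.1.1 (add (q6 → q5), (q2 ∨ q1)):
            (q6 → q5): β-rule — branch into ¬q6  //  q5.
              branch 2.1.1.1 (add ¬q6):
                (q2 ∨ q1): β-rule — branch into q2  //  q1.
                  branch 2.1.1.1.1 (add q2):
                    ○ open, literals {q2=1, q6=0}.
                  branch 2.1.1.1.2 (add q1):
                    ○ open, literals {q1=1, q6=0}.
              branch 2.1.1.2 (add q5):
                (q2 ∨ q1): β-rule — branch into q2  //  q1.
                  branch 2.1.1.2.1 (add q2):
                    ○ open, literals {q2=1, q5=1}.
                  branch 2.1.1.2.2 (add q1):
                    ○ open, literals {q1=1, q5=1}.
          branch 2.1.2 (add ¬(q6 → q5), ¬(q2 ∨ q1)):
            ¬(q6 → q5): α-rule — add q6, ¬q5.
            ¬(q2 ∨ q1): α-rule — add ¬q2, ¬q1.
            ○ open, literals {q1=0, q2=0, q5=0, q6=1}.
      branch 2.2 (add ¬q2):
        ○ open, literals {q2=0}.
0 branches closed, 11 open.
Each open branch fixes some atoms; the unmentioned ones are free. Counting distinct full assignments: branch {q5=1} (q1, q2, q3, q4, q6) contributes 32 new; branch {q4=1} (q1, q2, q3, q5, q6) contributes 16 new; branch {q2=0, q3=1} (q1, q4, q5, q6) contributes 4 new; branch {q2=1, q3=0} (q1, q4, q5, q6) contributes 4 new; branch {q2=0} (q1, q3, q4, q5, q6) contributes 4 new; branch {q2=1, q6=0} (q1, q3, q4, q5) contributes 2 new; branch {q1=1, q6=0} (q2, q3, q4, q5) contributes 0 new; branch {q2=1, q5=1} (q1, q3, q4, q6) contributes 0 new; branch {q1=1, q5=1} (q2, q3, q4, q6) contributes 0 new; branch {q1=0, q2=0, q5=0, q6=1} (q3, q4) contributes 0 new; branch {q2=0} (q1, q3, q4, q5, q6) contributes 0 new. Total: 62.

62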